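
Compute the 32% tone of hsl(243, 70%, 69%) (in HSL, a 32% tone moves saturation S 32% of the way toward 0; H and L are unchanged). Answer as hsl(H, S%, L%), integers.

S moves 32% from 70 toward 0: 70 − 22.4 = 47.6 → 48.
H and L are unchanged.

hsl(243, 48%, 69%)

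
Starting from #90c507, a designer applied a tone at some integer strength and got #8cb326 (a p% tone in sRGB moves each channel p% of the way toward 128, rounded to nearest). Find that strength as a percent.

26%

#90c507 is rgb(144, 197, 7); #8cb326 is rgb(140, 179, 38).
On the B channel (widest range): 38 ≈ 7 + (p/100)(128 − 7), so p ≈ 100×(38 − 7)/(128 − 7) = 3100/121 = 25.62.
p = 26 reproduces all three channels after rounding.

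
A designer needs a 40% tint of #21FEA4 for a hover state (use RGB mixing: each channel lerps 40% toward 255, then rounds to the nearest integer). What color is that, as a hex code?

#21FEA4 is rgb(33, 254, 164).
Per channel, c → c + 0.4(255 − c):
  R: 33 + 88.8 = 121.8 → 122
  G: 254 + 0.4 = 254.4 → 254
  B: 164 + 0.4×(255−164) = 164 + 36.4 = 200.4 → 200
rgb(122, 254, 200) = #7AFEC8.

#7AFEC8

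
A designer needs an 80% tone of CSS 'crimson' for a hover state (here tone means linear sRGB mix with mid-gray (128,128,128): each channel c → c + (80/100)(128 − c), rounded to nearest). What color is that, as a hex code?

#926a72

CSS crimson is rgb(220, 20, 60).
An 80% tone moves each channel 80% toward 128:
  R: 220 + 0.8×(128−220) = 220 − 73.6 = 146.4 → 146
  G: 20 + 0.8×(128−20) = 20 + 86.4 = 106.4 → 106
  B: 60 + 0.8×(128−60) = 60 + 54.4 = 114.4 → 114
rgb(146, 106, 114) = #926a72.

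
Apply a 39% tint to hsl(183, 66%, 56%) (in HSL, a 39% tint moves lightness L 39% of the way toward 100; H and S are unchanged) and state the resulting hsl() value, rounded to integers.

L moves 39% from 56 toward 100: 56 + 17.16 = 73.16 → 73.
H and S are unchanged.

hsl(183, 66%, 73%)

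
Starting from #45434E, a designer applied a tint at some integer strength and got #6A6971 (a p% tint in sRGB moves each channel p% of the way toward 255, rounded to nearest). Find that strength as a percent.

20%

#45434E is rgb(69, 67, 78); #6A6971 is rgb(106, 105, 113).
On the G channel (widest range): 105 ≈ 67 + (p/100)(255 − 67), so p ≈ 100×(105 − 67)/(255 − 67) = 3800/188 = 20.21.
p = 20 reproduces all three channels after rounding.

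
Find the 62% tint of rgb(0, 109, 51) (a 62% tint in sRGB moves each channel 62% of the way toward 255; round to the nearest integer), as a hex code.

Lerp each channel 62% toward 255:
  R: 0 + 0.62×(255−0) = 0 + 158.1 = 158.1 → 158
  G: 109 + 0.62×(255−109) = 109 + 90.52 = 199.52 → 200
  B: 51 + 126.48 = 177.48 → 177
rgb(158, 200, 177) = #9ec8b1.

#9ec8b1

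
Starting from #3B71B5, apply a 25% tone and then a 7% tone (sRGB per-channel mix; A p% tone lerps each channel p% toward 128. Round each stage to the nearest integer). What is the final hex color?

#3B71B5 is rgb(59, 113, 181).
Per channel, c → c + 0.25(128 − c):
  R: 59 + 0.25×(128−59) = 59 + 17.25 = 76.25 → 76
  G: 113 + 3.75 = 116.75 → 117
  B: 181 − 13.25 = 167.75 → 168
After the tone: rgb(76, 117, 168) = #4C75A8.
Lerp each channel 7% toward 128:
  R: 76 + 3.64 = 79.64 → 80
  G: 117 + 0.77 = 117.77 → 118
  B: 168 − 2.8 = 165.2 → 165
rgb(80, 118, 165) = #5076A5.

#5076A5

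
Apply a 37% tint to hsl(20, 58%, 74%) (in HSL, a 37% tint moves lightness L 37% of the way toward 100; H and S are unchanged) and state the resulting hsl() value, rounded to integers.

L moves 37% from 74 toward 100: 74 + 9.62 = 83.62 → 84.
H and S are unchanged.

hsl(20, 58%, 84%)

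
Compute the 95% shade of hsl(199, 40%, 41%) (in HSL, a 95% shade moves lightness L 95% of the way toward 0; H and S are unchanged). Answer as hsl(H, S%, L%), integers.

L moves 95% from 41 toward 0: 41 − 38.95 = 2.05 → 2.
H and S are unchanged.

hsl(199, 40%, 2%)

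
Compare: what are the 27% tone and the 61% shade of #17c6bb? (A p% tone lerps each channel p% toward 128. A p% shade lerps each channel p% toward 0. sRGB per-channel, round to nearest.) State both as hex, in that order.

#17c6bb is rgb(23, 198, 187).
27% tone:
  R: 23 + 28.35 = 51.35 → 51
  G: 198 − 18.9 = 179.1 → 179
  B: 187 + 0.27×(128−187) = 187 − 15.93 = 171.07 → 171
  → #33b3ab
61% shade:
  R: 23 − 14.03 = 8.97 → 9
  G: 198 − 120.78 = 77.22 → 77
  B: 187 − 114.07 = 72.93 → 73
  → #094d49

#33b3ab, #094d49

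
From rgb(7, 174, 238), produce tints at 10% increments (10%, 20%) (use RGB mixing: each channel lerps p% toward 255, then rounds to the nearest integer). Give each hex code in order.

10%: (7 + 24.8 = 31.8→32, 174 + 8.1 = 182.1→182, 238 + 1.7 = 239.7→240) → #20B6F0
20%: (7 + 49.6 = 56.6→57, 174 + 16.2 = 190.2→190, 238 + 3.4 = 241.4→241) → #39BEF1

#20B6F0, #39BEF1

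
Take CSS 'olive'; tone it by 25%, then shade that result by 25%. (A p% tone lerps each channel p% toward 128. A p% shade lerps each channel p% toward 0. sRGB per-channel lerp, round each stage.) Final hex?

CSS olive is rgb(128, 128, 0).
A 25% tone moves each channel 25% toward 128:
  R: 128 + 0.25×(128−128) = 128 + 0 = 128 → 128
  G: 128 + 0.25×(128−128) = 128 + 0 = 128 → 128
  B: 0 + 32 = 32 → 32
After the tone: rgb(128, 128, 32) = #808020.
Lerp each channel 25% toward 0:
  R: 128 + 0.25×(0−128) = 128 − 32 = 96 → 96
  G: 128 − 32 = 96 → 96
  B: 32 + 0.25×(0−32) = 32 − 8 = 24 → 24
rgb(96, 96, 24) = #606018.

#606018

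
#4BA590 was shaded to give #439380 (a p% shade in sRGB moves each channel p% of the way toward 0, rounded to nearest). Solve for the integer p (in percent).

11%

#4BA590 is rgb(75, 165, 144); #439380 is rgb(67, 147, 128).
On the G channel (widest range): 147 ≈ 165 + (p/100)(0 − 165), so p ≈ 100×(147 − 165)/(0 − 165) = -1800/-165 = 10.91.
p = 11 reproduces all three channels after rounding.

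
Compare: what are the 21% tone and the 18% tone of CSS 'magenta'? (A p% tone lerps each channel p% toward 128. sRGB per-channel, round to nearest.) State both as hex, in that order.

CSS magenta is rgb(255, 0, 255).
21% tone:
  R: 255 + 0.21×(128−255) = 255 − 26.67 = 228.33 → 228
  G: 0 + 26.88 = 26.88 → 27
  B: 255 + 0.21×(128−255) = 255 − 26.67 = 228.33 → 228
  → #e41be4
18% tone:
  R: 255 − 22.86 = 232.14 → 232
  G: 0 + 0.18×(128−0) = 0 + 23.04 = 23.04 → 23
  B: 255 + 0.18×(128−255) = 255 − 22.86 = 232.14 → 232
  → #e817e8

#e41be4, #e817e8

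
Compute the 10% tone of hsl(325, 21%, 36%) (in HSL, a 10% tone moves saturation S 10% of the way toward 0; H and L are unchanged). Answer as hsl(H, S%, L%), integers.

S moves 10% from 21 toward 0: 21 − 2.1 = 18.9 → 19.
H and L are unchanged.

hsl(325, 19%, 36%)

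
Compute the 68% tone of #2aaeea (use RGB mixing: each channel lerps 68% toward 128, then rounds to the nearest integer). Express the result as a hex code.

#2aaeea is rgb(42, 174, 234).
Per channel, c → c + 0.68(128 − c):
  R: 42 + 0.68×(128−42) = 42 + 58.48 = 100.48 → 100
  G: 174 − 31.28 = 142.72 → 143
  B: 234 − 72.08 = 161.92 → 162
rgb(100, 143, 162) = #648fa2.

#648fa2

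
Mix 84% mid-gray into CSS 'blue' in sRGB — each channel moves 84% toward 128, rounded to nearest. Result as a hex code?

CSS blue is rgb(0, 0, 255).
An 84% tone moves each channel 84% toward 128:
  R: 0 + 0.84×(128−0) = 0 + 107.52 = 107.52 → 108
  G: 0 + 0.84×(128−0) = 0 + 107.52 = 107.52 → 108
  B: 255 + 0.84×(128−255) = 255 − 106.68 = 148.32 → 148
rgb(108, 108, 148) = #6C6C94.

#6C6C94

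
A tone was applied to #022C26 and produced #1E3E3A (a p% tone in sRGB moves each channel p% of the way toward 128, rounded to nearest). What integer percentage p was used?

22%

#022C26 is rgb(2, 44, 38); #1E3E3A is rgb(30, 62, 58).
On the R channel (widest range): 30 ≈ 2 + (p/100)(128 − 2), so p ≈ 100×(30 − 2)/(128 − 2) = 2800/126 = 22.22.
p = 22 reproduces all three channels after rounding.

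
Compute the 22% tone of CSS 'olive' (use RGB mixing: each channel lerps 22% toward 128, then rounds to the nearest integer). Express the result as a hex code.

CSS olive is rgb(128, 128, 0).
Per channel, c → c + 0.22(128 − c):
  R: 128 + 0.22×(128−128) = 128 + 0 = 128 → 128
  G: 128 + 0.22×(128−128) = 128 + 0 = 128 → 128
  B: 0 + 28.16 = 28.16 → 28
rgb(128, 128, 28) = #80801c.

#80801c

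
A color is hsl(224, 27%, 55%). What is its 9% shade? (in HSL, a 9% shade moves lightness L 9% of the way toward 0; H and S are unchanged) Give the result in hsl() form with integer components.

L moves 9% from 55 toward 0: 55 − 4.95 = 50.05 → 50.
H and S are unchanged.

hsl(224, 27%, 50%)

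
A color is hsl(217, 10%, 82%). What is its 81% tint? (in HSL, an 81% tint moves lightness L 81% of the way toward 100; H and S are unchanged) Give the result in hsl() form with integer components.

hsl(217, 10%, 97%)

L moves 81% from 82 toward 100: 82 + 14.58 = 96.58 → 97.
H and S are unchanged.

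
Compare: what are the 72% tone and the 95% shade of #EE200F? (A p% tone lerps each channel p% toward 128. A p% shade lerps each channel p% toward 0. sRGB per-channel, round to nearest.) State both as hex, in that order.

#9F6560, #0C0201

#EE200F is rgb(238, 32, 15).
72% tone:
  R: 238 − 79.2 = 158.8 → 159
  G: 32 + 0.72×(128−32) = 32 + 69.12 = 101.12 → 101
  B: 15 + 0.72×(128−15) = 15 + 81.36 = 96.36 → 96
  → #9F6560
95% shade:
  R: 238 − 226.1 = 11.9 → 12
  G: 32 + 0.95×(0−32) = 32 − 30.4 = 1.6 → 2
  B: 15 − 14.25 = 0.75 → 1
  → #0C0201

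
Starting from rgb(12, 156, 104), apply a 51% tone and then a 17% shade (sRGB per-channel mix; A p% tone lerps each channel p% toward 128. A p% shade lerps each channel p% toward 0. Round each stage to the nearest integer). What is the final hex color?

Per channel, c → c + 0.51(128 − c):
  R: 12 + 59.16 = 71.16 → 71
  G: 156 + 0.51×(128−156) = 156 − 14.28 = 141.72 → 142
  B: 104 + 0.51×(128−104) = 104 + 12.24 = 116.24 → 116
After the tone: rgb(71, 142, 116) = #478E74.
Lerp each channel 17% toward 0:
  R: 71 − 12.07 = 58.93 → 59
  G: 142 − 24.14 = 117.86 → 118
  B: 116 − 19.72 = 96.28 → 96
rgb(59, 118, 96) = #3B7660.

#3B7660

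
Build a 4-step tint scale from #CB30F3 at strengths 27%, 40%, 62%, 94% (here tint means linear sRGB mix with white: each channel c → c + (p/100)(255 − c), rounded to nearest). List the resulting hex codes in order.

#D968F6, #E083F8, #EBB0FA, #FCF3FE

#CB30F3 is rgb(203, 48, 243).
27%: (203 + 14.04 = 217.04→217, 48 + 55.89 = 103.89→104, 243 + 3.24 = 246.24→246) → #D968F6
40%: (203 + 20.8 = 223.8→224, 48 + 82.8 = 130.8→131, 243 + 4.8 = 247.8→248) → #E083F8
62%: (203 + 32.24 = 235.24→235, 48 + 128.34 = 176.34→176, 243 + 7.44 = 250.44→250) → #EBB0FA
94%: (203 + 48.88 = 251.88→252, 48 + 194.58 = 242.58→243, 243 + 11.28 = 254.28→254) → #FCF3FE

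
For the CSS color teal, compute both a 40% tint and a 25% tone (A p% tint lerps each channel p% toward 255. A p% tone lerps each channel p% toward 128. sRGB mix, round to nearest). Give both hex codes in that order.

CSS teal is rgb(0, 128, 128).
40% tint:
  R: 0 + 0.4×(255−0) = 0 + 102 = 102 → 102
  G: 128 + 50.8 = 178.8 → 179
  B: 128 + 0.4×(255−128) = 128 + 50.8 = 178.8 → 179
  → #66b3b3
25% tone:
  R: 0 + 0.25×(128−0) = 0 + 32 = 32 → 32
  G: 128 + 0 = 128 → 128
  B: 128 + 0 = 128 → 128
  → #208080

#66b3b3, #208080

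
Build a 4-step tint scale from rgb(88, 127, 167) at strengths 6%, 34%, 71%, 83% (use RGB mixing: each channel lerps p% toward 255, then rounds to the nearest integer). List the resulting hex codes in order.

6%: (88 + 10.02 = 98.02→98, 127 + 7.68 = 134.68→135, 167 + 5.28 = 172.28→172) → #6287AC
34%: (88 + 56.78 = 144.78→145, 127 + 43.52 = 170.52→171, 167 + 29.92 = 196.92→197) → #91ABC5
71%: (88 + 118.57 = 206.57→207, 127 + 90.88 = 217.88→218, 167 + 62.48 = 229.48→229) → #CFDAE5
83%: (88 + 138.61 = 226.61→227, 127 + 106.24 = 233.24→233, 167 + 73.04 = 240.04→240) → #E3E9F0

#6287AC, #91ABC5, #CFDAE5, #E3E9F0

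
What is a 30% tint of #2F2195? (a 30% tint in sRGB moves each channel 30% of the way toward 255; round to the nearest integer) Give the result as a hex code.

#6D64B5

#2F2195 is rgb(47, 33, 149).
Lerp each channel 30% toward 255:
  R: 47 + 62.4 = 109.4 → 109
  G: 33 + 0.3×(255−33) = 33 + 66.6 = 99.6 → 100
  B: 149 + 31.8 = 180.8 → 181
rgb(109, 100, 181) = #6D64B5.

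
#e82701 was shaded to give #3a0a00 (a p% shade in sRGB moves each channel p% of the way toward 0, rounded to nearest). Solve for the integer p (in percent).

75%

#e82701 is rgb(232, 39, 1); #3a0a00 is rgb(58, 10, 0).
On the R channel (widest range): 58 ≈ 232 + (p/100)(0 − 232), so p ≈ 100×(58 − 232)/(0 − 232) = -17400/-232 = 75.00.
p = 75 reproduces all three channels after rounding.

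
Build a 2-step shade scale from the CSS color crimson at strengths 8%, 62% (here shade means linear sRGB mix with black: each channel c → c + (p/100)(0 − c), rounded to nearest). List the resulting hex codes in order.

CSS crimson is rgb(220, 20, 60).
8%: (220 − 17.6 = 202.4→202, 20 − 1.6 = 18.4→18, 60 − 4.8 = 55.2→55) → #CA1237
62%: (220 − 136.4 = 83.6→84, 20 − 12.4 = 7.6→8, 60 − 37.2 = 22.8→23) → #540817

#CA1237, #540817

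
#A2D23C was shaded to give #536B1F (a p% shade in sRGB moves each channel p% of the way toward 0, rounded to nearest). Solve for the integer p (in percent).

49%

#A2D23C is rgb(162, 210, 60); #536B1F is rgb(83, 107, 31).
On the G channel (widest range): 107 ≈ 210 + (p/100)(0 − 210), so p ≈ 100×(107 − 210)/(0 − 210) = -10300/-210 = 49.05.
p = 49 reproduces all three channels after rounding.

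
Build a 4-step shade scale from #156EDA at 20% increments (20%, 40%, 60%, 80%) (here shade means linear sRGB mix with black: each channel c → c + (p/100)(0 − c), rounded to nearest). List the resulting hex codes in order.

#156EDA is rgb(21, 110, 218).
20%: (21 − 4.2 = 16.8→17, 110 − 22 = 88→88, 218 − 43.6 = 174.4→174) → #1158AE
40%: (21 − 8.4 = 12.6→13, 110 − 44 = 66→66, 218 − 87.2 = 130.8→131) → #0D4283
60%: (21 − 12.6 = 8.4→8, 110 − 66 = 44→44, 218 − 130.8 = 87.2→87) → #082C57
80%: (21 − 16.8 = 4.2→4, 110 − 88 = 22→22, 218 − 174.4 = 43.6→44) → #04162C

#1158AE, #0D4283, #082C57, #04162C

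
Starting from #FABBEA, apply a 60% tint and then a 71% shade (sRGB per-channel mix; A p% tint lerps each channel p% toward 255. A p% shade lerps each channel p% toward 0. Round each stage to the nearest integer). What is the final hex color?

#494248

#FABBEA is rgb(250, 187, 234).
A 60% tint moves each channel 60% toward 255:
  R: 250 + 3 = 253 → 253
  G: 187 + 40.8 = 227.8 → 228
  B: 234 + 0.6×(255−234) = 234 + 12.6 = 246.6 → 247
After the tint: rgb(253, 228, 247) = #FDE4F7.
Per channel, c → c + 0.71(0 − c):
  R: 253 − 179.63 = 73.37 → 73
  G: 228 + 0.71×(0−228) = 228 − 161.88 = 66.12 → 66
  B: 247 + 0.71×(0−247) = 247 − 175.37 = 71.63 → 72
rgb(73, 66, 72) = #494248.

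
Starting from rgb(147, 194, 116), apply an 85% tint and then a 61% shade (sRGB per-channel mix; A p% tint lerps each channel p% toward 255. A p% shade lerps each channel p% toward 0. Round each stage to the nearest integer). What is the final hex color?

#5D605B

Per channel, c → c + 0.85(255 − c):
  R: 147 + 0.85×(255−147) = 147 + 91.8 = 238.8 → 239
  G: 194 + 0.85×(255−194) = 194 + 51.85 = 245.85 → 246
  B: 116 + 118.15 = 234.15 → 234
After the tint: rgb(239, 246, 234) = #EFF6EA.
Lerp each channel 61% toward 0:
  R: 239 + 0.61×(0−239) = 239 − 145.79 = 93.21 → 93
  G: 246 + 0.61×(0−246) = 246 − 150.06 = 95.94 → 96
  B: 234 + 0.61×(0−234) = 234 − 142.74 = 91.26 → 91
rgb(93, 96, 91) = #5D605B.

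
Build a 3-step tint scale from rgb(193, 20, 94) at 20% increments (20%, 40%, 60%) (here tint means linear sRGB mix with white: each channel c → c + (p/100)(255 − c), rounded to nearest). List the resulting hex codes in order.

#CD437E, #DA729E, #E6A1BF

20%: (193 + 12.4 = 205.4→205, 20 + 47 = 67→67, 94 + 32.2 = 126.2→126) → #CD437E
40%: (193 + 24.8 = 217.8→218, 20 + 94 = 114→114, 94 + 64.4 = 158.4→158) → #DA729E
60%: (193 + 37.2 = 230.2→230, 20 + 141 = 161→161, 94 + 96.6 = 190.6→191) → #E6A1BF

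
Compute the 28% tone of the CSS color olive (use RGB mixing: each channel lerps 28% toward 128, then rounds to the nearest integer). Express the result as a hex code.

CSS olive is rgb(128, 128, 0).
Per channel, c → c + 0.28(128 − c):
  R: 128 + 0 = 128 → 128
  G: 128 + 0.28×(128−128) = 128 + 0 = 128 → 128
  B: 0 + 35.84 = 35.84 → 36
rgb(128, 128, 36) = #808024.

#808024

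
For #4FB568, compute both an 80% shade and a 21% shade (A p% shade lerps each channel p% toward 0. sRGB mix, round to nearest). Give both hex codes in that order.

#102415, #3E8F52

#4FB568 is rgb(79, 181, 104).
80% shade:
  R: 79 − 63.2 = 15.8 → 16
  G: 181 + 0.8×(0−181) = 181 − 144.8 = 36.2 → 36
  B: 104 + 0.8×(0−104) = 104 − 83.2 = 20.8 → 21
  → #102415
21% shade:
  R: 79 − 16.59 = 62.41 → 62
  G: 181 − 38.01 = 142.99 → 143
  B: 104 + 0.21×(0−104) = 104 − 21.84 = 82.16 → 82
  → #3E8F52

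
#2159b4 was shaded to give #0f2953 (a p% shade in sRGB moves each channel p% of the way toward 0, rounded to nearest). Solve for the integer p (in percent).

#2159b4 is rgb(33, 89, 180); #0f2953 is rgb(15, 41, 83).
On the B channel (widest range): 83 ≈ 180 + (p/100)(0 − 180), so p ≈ 100×(83 − 180)/(0 − 180) = -9700/-180 = 53.89.
p = 54 reproduces all three channels after rounding.

54%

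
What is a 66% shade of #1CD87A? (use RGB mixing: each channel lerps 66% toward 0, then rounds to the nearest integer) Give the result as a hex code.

#1CD87A is rgb(28, 216, 122).
Per channel, c → c + 0.66(0 − c):
  R: 28 + 0.66×(0−28) = 28 − 18.48 = 9.52 → 10
  G: 216 + 0.66×(0−216) = 216 − 142.56 = 73.44 → 73
  B: 122 − 80.52 = 41.48 → 41
rgb(10, 73, 41) = #0A4929.

#0A4929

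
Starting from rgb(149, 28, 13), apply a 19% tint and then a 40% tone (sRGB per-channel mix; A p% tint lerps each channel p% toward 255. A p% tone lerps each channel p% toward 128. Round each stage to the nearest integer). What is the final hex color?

Lerp each channel 19% toward 255:
  R: 149 + 20.14 = 169.14 → 169
  G: 28 + 43.13 = 71.13 → 71
  B: 13 + 0.19×(255−13) = 13 + 45.98 = 58.98 → 59
After the tint: rgb(169, 71, 59) = #a9473b.
Per channel, c → c + 0.4(128 − c):
  R: 169 − 16.4 = 152.6 → 153
  G: 71 + 22.8 = 93.8 → 94
  B: 59 + 27.6 = 86.6 → 87
rgb(153, 94, 87) = #995e57.

#995e57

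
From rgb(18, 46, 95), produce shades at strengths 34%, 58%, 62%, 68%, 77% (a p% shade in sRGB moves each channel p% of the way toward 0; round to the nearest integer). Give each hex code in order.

#0c1e3f, #081328, #071124, #060f1e, #040b16

34%: (18 − 6.12 = 11.88→12, 46 − 15.64 = 30.36→30, 95 − 32.3 = 62.7→63) → #0c1e3f
58%: (18 − 10.44 = 7.56→8, 46 − 26.68 = 19.32→19, 95 − 55.1 = 39.9→40) → #081328
62%: (18 − 11.16 = 6.84→7, 46 − 28.52 = 17.48→17, 95 − 58.9 = 36.1→36) → #071124
68%: (18 − 12.24 = 5.76→6, 46 − 31.28 = 14.72→15, 95 − 64.6 = 30.4→30) → #060f1e
77%: (18 − 13.86 = 4.14→4, 46 − 35.42 = 10.58→11, 95 − 73.15 = 21.85→22) → #040b16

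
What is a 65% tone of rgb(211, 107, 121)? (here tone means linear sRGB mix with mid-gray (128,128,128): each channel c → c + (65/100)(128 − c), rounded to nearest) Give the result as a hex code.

Per channel, c → c + 0.65(128 − c):
  R: 211 − 53.95 = 157.05 → 157
  G: 107 + 0.65×(128−107) = 107 + 13.65 = 120.65 → 121
  B: 121 + 4.55 = 125.55 → 126
rgb(157, 121, 126) = #9d797e.

#9d797e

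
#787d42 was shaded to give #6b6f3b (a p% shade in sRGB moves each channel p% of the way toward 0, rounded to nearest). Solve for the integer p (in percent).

11%

#787d42 is rgb(120, 125, 66); #6b6f3b is rgb(107, 111, 59).
On the G channel (widest range): 111 ≈ 125 + (p/100)(0 − 125), so p ≈ 100×(111 − 125)/(0 − 125) = -1400/-125 = 11.20.
p = 11 reproduces all three channels after rounding.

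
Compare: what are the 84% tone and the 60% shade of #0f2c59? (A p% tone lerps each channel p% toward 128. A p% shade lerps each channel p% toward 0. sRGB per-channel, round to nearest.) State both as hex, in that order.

#6e737a, #061224

#0f2c59 is rgb(15, 44, 89).
84% tone:
  R: 15 + 0.84×(128−15) = 15 + 94.92 = 109.92 → 110
  G: 44 + 70.56 = 114.56 → 115
  B: 89 + 0.84×(128−89) = 89 + 32.76 = 121.76 → 122
  → #6e737a
60% shade:
  R: 15 − 9 = 6 → 6
  G: 44 + 0.6×(0−44) = 44 − 26.4 = 17.6 → 18
  B: 89 + 0.6×(0−89) = 89 − 53.4 = 35.6 → 36
  → #061224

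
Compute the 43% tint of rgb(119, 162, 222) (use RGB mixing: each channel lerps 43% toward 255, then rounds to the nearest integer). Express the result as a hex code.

Lerp each channel 43% toward 255:
  R: 119 + 58.48 = 177.48 → 177
  G: 162 + 0.43×(255−162) = 162 + 39.99 = 201.99 → 202
  B: 222 + 0.43×(255−222) = 222 + 14.19 = 236.19 → 236
rgb(177, 202, 236) = #b1caec.

#b1caec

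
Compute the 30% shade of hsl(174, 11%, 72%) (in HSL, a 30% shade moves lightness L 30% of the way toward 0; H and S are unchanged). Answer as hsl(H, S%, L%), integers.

L moves 30% from 72 toward 0: 72 − 21.6 = 50.4 → 50.
H and S are unchanged.

hsl(174, 11%, 50%)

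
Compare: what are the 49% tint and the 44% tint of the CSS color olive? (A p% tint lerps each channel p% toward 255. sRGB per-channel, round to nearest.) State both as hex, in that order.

#BEBE7D, #B8B870

CSS olive is rgb(128, 128, 0).
49% tint:
  R: 128 + 0.49×(255−128) = 128 + 62.23 = 190.23 → 190
  G: 128 + 0.49×(255−128) = 128 + 62.23 = 190.23 → 190
  B: 0 + 124.95 = 124.95 → 125
  → #BEBE7D
44% tint:
  R: 128 + 55.88 = 183.88 → 184
  G: 128 + 55.88 = 183.88 → 184
  B: 0 + 112.2 = 112.2 → 112
  → #B8B870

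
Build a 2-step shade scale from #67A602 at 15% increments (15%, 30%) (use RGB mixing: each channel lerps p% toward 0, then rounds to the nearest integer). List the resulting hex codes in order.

#67A602 is rgb(103, 166, 2).
15%: (103 − 15.45 = 87.55→88, 166 − 24.9 = 141.1→141, 2→2) → #588D02
30%: (103 − 30.9 = 72.1→72, 166 − 49.8 = 116.2→116, 2 − 0.6 = 1.4→1) → #487401

#588D02, #487401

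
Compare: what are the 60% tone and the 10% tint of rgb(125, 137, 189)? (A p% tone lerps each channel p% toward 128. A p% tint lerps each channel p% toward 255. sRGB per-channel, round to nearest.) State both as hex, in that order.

#7f8498, #8a95c4

60% tone:
  R: 125 + 0.6×(128−125) = 125 + 1.8 = 126.8 → 127
  G: 137 − 5.4 = 131.6 → 132
  B: 189 − 36.6 = 152.4 → 152
  → #7f8498
10% tint:
  R: 125 + 13 = 138 → 138
  G: 137 + 11.8 = 148.8 → 149
  B: 189 + 0.1×(255−189) = 189 + 6.6 = 195.6 → 196
  → #8a95c4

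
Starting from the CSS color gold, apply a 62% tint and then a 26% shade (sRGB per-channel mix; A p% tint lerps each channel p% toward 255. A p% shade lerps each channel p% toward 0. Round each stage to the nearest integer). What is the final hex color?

#BDB275

CSS gold is rgb(255, 215, 0).
Per channel, c → c + 0.62(255 − c):
  R: 255 + 0.62×(255−255) = 255 + 0 = 255 → 255
  G: 215 + 0.62×(255−215) = 215 + 24.8 = 239.8 → 240
  B: 0 + 158.1 = 158.1 → 158
After the tint: rgb(255, 240, 158) = #FFF09E.
A 26% shade moves each channel 26% toward 0:
  R: 255 + 0.26×(0−255) = 255 − 66.3 = 188.7 → 189
  G: 240 − 62.4 = 177.6 → 178
  B: 158 − 41.08 = 116.92 → 117
rgb(189, 178, 117) = #BDB275.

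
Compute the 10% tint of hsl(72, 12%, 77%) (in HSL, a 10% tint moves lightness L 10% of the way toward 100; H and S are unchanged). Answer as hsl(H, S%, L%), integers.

L moves 10% from 77 toward 100: 77 + 2.3 = 79.3 → 79.
H and S are unchanged.

hsl(72, 12%, 79%)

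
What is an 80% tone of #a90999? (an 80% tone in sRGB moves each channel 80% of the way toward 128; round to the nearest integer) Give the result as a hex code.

#a90999 is rgb(169, 9, 153).
Lerp each channel 80% toward 128:
  R: 169 − 32.8 = 136.2 → 136
  G: 9 + 0.8×(128−9) = 9 + 95.2 = 104.2 → 104
  B: 153 − 20 = 133 → 133
rgb(136, 104, 133) = #886885.

#886885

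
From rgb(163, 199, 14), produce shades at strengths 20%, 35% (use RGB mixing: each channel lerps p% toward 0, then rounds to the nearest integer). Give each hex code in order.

#829f0b, #6a8109

20%: (163 − 32.6 = 130.4→130, 199 − 39.8 = 159.2→159, 14 − 2.8 = 11.2→11) → #829f0b
35%: (163 − 57.05 = 105.95→106, 199 − 69.65 = 129.35→129, 14 − 4.9 = 9.1→9) → #6a8109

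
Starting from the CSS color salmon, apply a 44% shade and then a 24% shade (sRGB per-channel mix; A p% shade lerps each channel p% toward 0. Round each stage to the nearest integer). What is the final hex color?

CSS salmon is rgb(250, 128, 114).
A 44% shade moves each channel 44% toward 0:
  R: 250 − 110 = 140 → 140
  G: 128 − 56.32 = 71.68 → 72
  B: 114 + 0.44×(0−114) = 114 − 50.16 = 63.84 → 64
After the shade: rgb(140, 72, 64) = #8c4840.
Lerp each channel 24% toward 0:
  R: 140 + 0.24×(0−140) = 140 − 33.6 = 106.4 → 106
  G: 72 − 17.28 = 54.72 → 55
  B: 64 + 0.24×(0−64) = 64 − 15.36 = 48.64 → 49
rgb(106, 55, 49) = #6a3731.

#6a3731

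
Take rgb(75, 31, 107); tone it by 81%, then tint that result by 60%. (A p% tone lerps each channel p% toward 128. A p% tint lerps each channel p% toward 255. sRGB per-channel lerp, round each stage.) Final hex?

Per channel, c → c + 0.81(128 − c):
  R: 75 + 42.93 = 117.93 → 118
  G: 31 + 0.81×(128−31) = 31 + 78.57 = 109.57 → 110
  B: 107 + 0.81×(128−107) = 107 + 17.01 = 124.01 → 124
After the tone: rgb(118, 110, 124) = #766e7c.
A 60% tint moves each channel 60% toward 255:
  R: 118 + 82.2 = 200.2 → 200
  G: 110 + 87 = 197 → 197
  B: 124 + 0.6×(255−124) = 124 + 78.6 = 202.6 → 203
rgb(200, 197, 203) = #c8c5cb.

#c8c5cb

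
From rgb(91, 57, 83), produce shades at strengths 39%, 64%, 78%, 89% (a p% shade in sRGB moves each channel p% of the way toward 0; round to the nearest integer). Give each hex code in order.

39%: (91 − 35.49 = 55.51→56, 57 − 22.23 = 34.77→35, 83 − 32.37 = 50.63→51) → #382333
64%: (91 − 58.24 = 32.76→33, 57 − 36.48 = 20.52→21, 83 − 53.12 = 29.88→30) → #21151E
78%: (91 − 70.98 = 20.02→20, 57 − 44.46 = 12.54→13, 83 − 64.74 = 18.26→18) → #140D12
89%: (91 − 80.99 = 10.01→10, 57 − 50.73 = 6.27→6, 83 − 73.87 = 9.13→9) → #0A0609

#382333, #21151E, #140D12, #0A0609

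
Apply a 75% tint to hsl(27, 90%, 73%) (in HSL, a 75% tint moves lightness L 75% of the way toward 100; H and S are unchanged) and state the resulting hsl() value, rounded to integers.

hsl(27, 90%, 93%)

L moves 75% from 73 toward 100: 73 + 20.25 = 93.25 → 93.
H and S are unchanged.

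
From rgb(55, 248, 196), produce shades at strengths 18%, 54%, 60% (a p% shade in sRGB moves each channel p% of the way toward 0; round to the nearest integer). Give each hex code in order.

#2dcba1, #19725a, #16634e

18%: (55 − 9.9 = 45.1→45, 248 − 44.64 = 203.36→203, 196 − 35.28 = 160.72→161) → #2dcba1
54%: (55 − 29.7 = 25.3→25, 248 − 133.92 = 114.08→114, 196 − 105.84 = 90.16→90) → #19725a
60%: (55 − 33 = 22→22, 248 − 148.8 = 99.2→99, 196 − 117.6 = 78.4→78) → #16634e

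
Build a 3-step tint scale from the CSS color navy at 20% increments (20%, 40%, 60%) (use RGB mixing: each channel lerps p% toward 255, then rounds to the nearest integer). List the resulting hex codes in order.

CSS navy is rgb(0, 0, 128).
20%: (0 + 51 = 51→51, 0 + 51 = 51→51, 128 + 25.4 = 153.4→153) → #333399
40%: (0 + 102 = 102→102, 0 + 102 = 102→102, 128 + 50.8 = 178.8→179) → #6666B3
60%: (0 + 153 = 153→153, 0 + 153 = 153→153, 128 + 76.2 = 204.2→204) → #9999CC

#333399, #6666B3, #9999CC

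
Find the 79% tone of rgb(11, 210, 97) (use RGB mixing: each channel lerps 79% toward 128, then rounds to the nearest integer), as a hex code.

#679179

Per channel, c → c + 0.79(128 − c):
  R: 11 + 0.79×(128−11) = 11 + 92.43 = 103.43 → 103
  G: 210 + 0.79×(128−210) = 210 − 64.78 = 145.22 → 145
  B: 97 + 24.49 = 121.49 → 121
rgb(103, 145, 121) = #679179.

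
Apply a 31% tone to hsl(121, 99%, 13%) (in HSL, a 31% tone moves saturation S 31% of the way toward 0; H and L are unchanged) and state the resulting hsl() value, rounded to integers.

hsl(121, 68%, 13%)

S moves 31% from 99 toward 0: 99 − 30.69 = 68.31 → 68.
H and L are unchanged.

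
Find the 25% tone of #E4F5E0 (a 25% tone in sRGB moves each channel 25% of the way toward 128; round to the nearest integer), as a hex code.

#E4F5E0 is rgb(228, 245, 224).
Per channel, c → c + 0.25(128 − c):
  R: 228 + 0.25×(128−228) = 228 − 25 = 203 → 203
  G: 245 − 29.25 = 215.75 → 216
  B: 224 + 0.25×(128−224) = 224 − 24 = 200 → 200
rgb(203, 216, 200) = #CBD8C8.

#CBD8C8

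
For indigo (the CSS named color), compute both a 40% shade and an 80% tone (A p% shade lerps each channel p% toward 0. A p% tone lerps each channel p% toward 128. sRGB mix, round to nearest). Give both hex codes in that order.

#2D004E, #756680

CSS indigo is rgb(75, 0, 130).
40% shade:
  R: 75 − 30 = 45 → 45
  G: 0 + 0 = 0 → 0
  B: 130 + 0.4×(0−130) = 130 − 52 = 78 → 78
  → #2D004E
80% tone:
  R: 75 + 42.4 = 117.4 → 117
  G: 0 + 0.8×(128−0) = 0 + 102.4 = 102.4 → 102
  B: 130 + 0.8×(128−130) = 130 − 1.6 = 128.4 → 128
  → #756680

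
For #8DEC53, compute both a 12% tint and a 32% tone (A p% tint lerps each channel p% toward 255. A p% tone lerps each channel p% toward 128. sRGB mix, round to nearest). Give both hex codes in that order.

#8DEC53 is rgb(141, 236, 83).
12% tint:
  R: 141 + 0.12×(255−141) = 141 + 13.68 = 154.68 → 155
  G: 236 + 2.28 = 238.28 → 238
  B: 83 + 20.64 = 103.64 → 104
  → #9BEE68
32% tone:
  R: 141 − 4.16 = 136.84 → 137
  G: 236 − 34.56 = 201.44 → 201
  B: 83 + 0.32×(128−83) = 83 + 14.4 = 97.4 → 97
  → #89C961

#9BEE68, #89C961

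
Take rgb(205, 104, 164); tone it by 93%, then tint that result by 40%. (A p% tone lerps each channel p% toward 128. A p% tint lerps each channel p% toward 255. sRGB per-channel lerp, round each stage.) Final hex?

#B6B2B5

A 93% tone moves each channel 93% toward 128:
  R: 205 − 71.61 = 133.39 → 133
  G: 104 + 0.93×(128−104) = 104 + 22.32 = 126.32 → 126
  B: 164 − 33.48 = 130.52 → 131
After the tone: rgb(133, 126, 131) = #857E83.
Per channel, c → c + 0.4(255 − c):
  R: 133 + 0.4×(255−133) = 133 + 48.8 = 181.8 → 182
  G: 126 + 0.4×(255−126) = 126 + 51.6 = 177.6 → 178
  B: 131 + 0.4×(255−131) = 131 + 49.6 = 180.6 → 181
rgb(182, 178, 181) = #B6B2B5.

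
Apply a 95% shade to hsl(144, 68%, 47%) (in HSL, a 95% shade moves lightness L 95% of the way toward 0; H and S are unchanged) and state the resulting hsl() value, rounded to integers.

L moves 95% from 47 toward 0: 47 − 44.65 = 2.35 → 2.
H and S are unchanged.

hsl(144, 68%, 2%)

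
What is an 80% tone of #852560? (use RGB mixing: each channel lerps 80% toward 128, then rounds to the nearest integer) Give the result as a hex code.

#816E7A

#852560 is rgb(133, 37, 96).
Lerp each channel 80% toward 128:
  R: 133 + 0.8×(128−133) = 133 − 4 = 129 → 129
  G: 37 + 0.8×(128−37) = 37 + 72.8 = 109.8 → 110
  B: 96 + 25.6 = 121.6 → 122
rgb(129, 110, 122) = #816E7A.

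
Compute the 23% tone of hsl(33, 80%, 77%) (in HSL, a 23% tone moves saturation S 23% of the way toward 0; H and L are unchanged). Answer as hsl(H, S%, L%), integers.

S moves 23% from 80 toward 0: 80 − 18.4 = 61.6 → 62.
H and L are unchanged.

hsl(33, 62%, 77%)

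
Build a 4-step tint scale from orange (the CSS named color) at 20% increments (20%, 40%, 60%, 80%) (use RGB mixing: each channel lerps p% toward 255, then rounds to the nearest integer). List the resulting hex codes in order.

#ffb733, #ffc966, #ffdb99, #ffedcc

CSS orange is rgb(255, 165, 0).
20%: (255→255, 165 + 18 = 183→183, 0 + 51 = 51→51) → #ffb733
40%: (255→255, 165 + 36 = 201→201, 0 + 102 = 102→102) → #ffc966
60%: (255→255, 165 + 54 = 219→219, 0 + 153 = 153→153) → #ffdb99
80%: (255→255, 165 + 72 = 237→237, 0 + 204 = 204→204) → #ffedcc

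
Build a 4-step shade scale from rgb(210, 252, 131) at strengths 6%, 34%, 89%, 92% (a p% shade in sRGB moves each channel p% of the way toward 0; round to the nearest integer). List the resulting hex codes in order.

#C5ED7B, #8BA656, #171C0E, #11140A

6%: (210 − 12.6 = 197.4→197, 252 − 15.12 = 236.88→237, 131 − 7.86 = 123.14→123) → #C5ED7B
34%: (210 − 71.4 = 138.6→139, 252 − 85.68 = 166.32→166, 131 − 44.54 = 86.46→86) → #8BA656
89%: (210 − 186.9 = 23.1→23, 252 − 224.28 = 27.72→28, 131 − 116.59 = 14.41→14) → #171C0E
92%: (210 − 193.2 = 16.8→17, 252 − 231.84 = 20.16→20, 131 − 120.52 = 10.48→10) → #11140A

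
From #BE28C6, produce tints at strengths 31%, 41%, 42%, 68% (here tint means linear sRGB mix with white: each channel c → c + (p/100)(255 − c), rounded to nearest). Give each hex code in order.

#D26BD8, #D980DD, #D982DE, #EABAED

#BE28C6 is rgb(190, 40, 198).
31%: (190 + 20.15 = 210.15→210, 40 + 66.65 = 106.65→107, 198 + 17.67 = 215.67→216) → #D26BD8
41%: (190 + 26.65 = 216.65→217, 40 + 88.15 = 128.15→128, 198 + 23.37 = 221.37→221) → #D980DD
42%: (190 + 27.3 = 217.3→217, 40 + 90.3 = 130.3→130, 198 + 23.94 = 221.94→222) → #D982DE
68%: (190 + 44.2 = 234.2→234, 40 + 146.2 = 186.2→186, 198 + 38.76 = 236.76→237) → #EABAED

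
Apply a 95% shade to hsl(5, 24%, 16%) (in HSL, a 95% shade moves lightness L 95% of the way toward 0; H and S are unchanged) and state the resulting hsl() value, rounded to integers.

L moves 95% from 16 toward 0: 16 − 15.2 = 0.8 → 1.
H and S are unchanged.

hsl(5, 24%, 1%)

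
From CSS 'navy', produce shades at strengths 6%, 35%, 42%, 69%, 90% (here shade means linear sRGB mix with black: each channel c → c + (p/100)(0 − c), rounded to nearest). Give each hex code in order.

#000078, #000053, #00004A, #000028, #00000D

CSS navy is rgb(0, 0, 128).
6%: (0→0, 0→0, 128 − 7.68 = 120.32→120) → #000078
35%: (0→0, 0→0, 128 − 44.8 = 83.2→83) → #000053
42%: (0→0, 0→0, 128 − 53.76 = 74.24→74) → #00004A
69%: (0→0, 0→0, 128 − 88.32 = 39.68→40) → #000028
90%: (0→0, 0→0, 128 − 115.2 = 12.8→13) → #00000D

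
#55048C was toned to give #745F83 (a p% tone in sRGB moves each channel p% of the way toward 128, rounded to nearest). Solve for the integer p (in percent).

73%

#55048C is rgb(85, 4, 140); #745F83 is rgb(116, 95, 131).
On the G channel (widest range): 95 ≈ 4 + (p/100)(128 − 4), so p ≈ 100×(95 − 4)/(128 − 4) = 9100/124 = 73.39.
p = 73 reproduces all three channels after rounding.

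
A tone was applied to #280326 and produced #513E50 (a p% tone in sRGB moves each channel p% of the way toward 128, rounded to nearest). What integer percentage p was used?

47%

#280326 is rgb(40, 3, 38); #513E50 is rgb(81, 62, 80).
On the G channel (widest range): 62 ≈ 3 + (p/100)(128 − 3), so p ≈ 100×(62 − 3)/(128 − 3) = 5900/125 = 47.20.
p = 47 reproduces all three channels after rounding.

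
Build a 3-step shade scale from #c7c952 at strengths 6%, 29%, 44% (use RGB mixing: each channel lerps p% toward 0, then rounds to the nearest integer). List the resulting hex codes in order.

#c7c952 is rgb(199, 201, 82).
6%: (199 − 11.94 = 187.06→187, 201 − 12.06 = 188.94→189, 82 − 4.92 = 77.08→77) → #bbbd4d
29%: (199 − 57.71 = 141.29→141, 201 − 58.29 = 142.71→143, 82 − 23.78 = 58.22→58) → #8d8f3a
44%: (199 − 87.56 = 111.44→111, 201 − 88.44 = 112.56→113, 82 − 36.08 = 45.92→46) → #6f712e

#bbbd4d, #8d8f3a, #6f712e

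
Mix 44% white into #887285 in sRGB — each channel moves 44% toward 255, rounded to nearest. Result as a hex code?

#bcb0bb

#887285 is rgb(136, 114, 133).
A 44% tint moves each channel 44% toward 255:
  R: 136 + 52.36 = 188.36 → 188
  G: 114 + 0.44×(255−114) = 114 + 62.04 = 176.04 → 176
  B: 133 + 53.68 = 186.68 → 187
rgb(188, 176, 187) = #bcb0bb.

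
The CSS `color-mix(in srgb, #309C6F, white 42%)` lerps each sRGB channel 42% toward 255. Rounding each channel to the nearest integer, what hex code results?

#309C6F is rgb(48, 156, 111).
A 42% tint moves each channel 42% toward 255:
  R: 48 + 86.94 = 134.94 → 135
  G: 156 + 41.58 = 197.58 → 198
  B: 111 + 0.42×(255−111) = 111 + 60.48 = 171.48 → 171
rgb(135, 198, 171) = #87C6AB.

#87C6AB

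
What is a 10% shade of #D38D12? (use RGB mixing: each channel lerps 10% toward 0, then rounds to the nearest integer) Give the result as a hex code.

#D38D12 is rgb(211, 141, 18).
Per channel, c → c + 0.1(0 − c):
  R: 211 + 0.1×(0−211) = 211 − 21.1 = 189.9 → 190
  G: 141 + 0.1×(0−141) = 141 − 14.1 = 126.9 → 127
  B: 18 + 0.1×(0−18) = 18 − 1.8 = 16.2 → 16
rgb(190, 127, 16) = #BE7F10.

#BE7F10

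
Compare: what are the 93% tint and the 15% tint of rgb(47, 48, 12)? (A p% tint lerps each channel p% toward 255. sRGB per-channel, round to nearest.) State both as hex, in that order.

#F0F1EE, #4E4F30

93% tint:
  R: 47 + 0.93×(255−47) = 47 + 193.44 = 240.44 → 240
  G: 48 + 0.93×(255−48) = 48 + 192.51 = 240.51 → 241
  B: 12 + 0.93×(255−12) = 12 + 225.99 = 237.99 → 238
  → #F0F1EE
15% tint:
  R: 47 + 0.15×(255−47) = 47 + 31.2 = 78.2 → 78
  G: 48 + 31.05 = 79.05 → 79
  B: 12 + 0.15×(255−12) = 12 + 36.45 = 48.45 → 48
  → #4E4F30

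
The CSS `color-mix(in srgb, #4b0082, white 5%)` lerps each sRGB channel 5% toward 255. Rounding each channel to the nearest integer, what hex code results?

#540d88

#4b0082 is rgb(75, 0, 130).
Lerp each channel 5% toward 255:
  R: 75 + 9 = 84 → 84
  G: 0 + 0.05×(255−0) = 0 + 12.75 = 12.75 → 13
  B: 130 + 0.05×(255−130) = 130 + 6.25 = 136.25 → 136
rgb(84, 13, 136) = #540d88.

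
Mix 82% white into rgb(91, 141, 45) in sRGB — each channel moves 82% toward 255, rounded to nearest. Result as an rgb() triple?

Per channel, c → c + 0.82(255 − c):
  R: 91 + 134.48 = 225.48 → 225
  G: 141 + 93.48 = 234.48 → 234
  B: 45 + 0.82×(255−45) = 45 + 172.2 = 217.2 → 217

rgb(225, 234, 217)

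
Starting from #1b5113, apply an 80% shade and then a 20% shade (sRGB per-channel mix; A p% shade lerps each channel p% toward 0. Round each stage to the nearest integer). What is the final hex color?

#040d03

#1b5113 is rgb(27, 81, 19).
An 80% shade moves each channel 80% toward 0:
  R: 27 + 0.8×(0−27) = 27 − 21.6 = 5.4 → 5
  G: 81 + 0.8×(0−81) = 81 − 64.8 = 16.2 → 16
  B: 19 − 15.2 = 3.8 → 4
After the shade: rgb(5, 16, 4) = #051004.
Per channel, c → c + 0.2(0 − c):
  R: 5 + 0.2×(0−5) = 5 − 1 = 4 → 4
  G: 16 − 3.2 = 12.8 → 13
  B: 4 − 0.8 = 3.2 → 3
rgb(4, 13, 3) = #040d03.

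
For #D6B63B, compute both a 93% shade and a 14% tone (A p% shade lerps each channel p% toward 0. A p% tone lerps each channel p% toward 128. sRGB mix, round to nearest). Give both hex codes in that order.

#D6B63B is rgb(214, 182, 59).
93% shade:
  R: 214 + 0.93×(0−214) = 214 − 199.02 = 14.98 → 15
  G: 182 − 169.26 = 12.74 → 13
  B: 59 + 0.93×(0−59) = 59 − 54.87 = 4.13 → 4
  → #0F0D04
14% tone:
  R: 214 + 0.14×(128−214) = 214 − 12.04 = 201.96 → 202
  G: 182 + 0.14×(128−182) = 182 − 7.56 = 174.44 → 174
  B: 59 + 0.14×(128−59) = 59 + 9.66 = 68.66 → 69
  → #CAAE45

#0F0D04, #CAAE45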